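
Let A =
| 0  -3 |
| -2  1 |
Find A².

[[6, -3], [-2, 7]]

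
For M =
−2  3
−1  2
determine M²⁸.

M² = I (check: tr M = 0 and det M = −1), so M²⁸ = I since 28 is even.

[[1, 0], [0, 1]]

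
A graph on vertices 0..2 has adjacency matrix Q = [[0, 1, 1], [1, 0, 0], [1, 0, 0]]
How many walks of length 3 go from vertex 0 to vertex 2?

The number of length-3 walks from vertex 0 to vertex 2 is entry (0,2) of Q³, where Q is the adjacency matrix.
Q² = [[2, 0, 0], [0, 1, 1], [0, 1, 1]]
Q³ = [[0, 2, 2], [2, 0, 0], [2, 0, 0]]

2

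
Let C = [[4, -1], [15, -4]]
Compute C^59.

C² = I (check: tr C = 0 and det C = -1), so C^59 = C since 59 is odd.

[[4, -1], [15, -4]]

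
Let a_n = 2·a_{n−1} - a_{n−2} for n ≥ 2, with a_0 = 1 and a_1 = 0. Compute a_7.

With companion matrix M = [[2, -1], [1, 0]], [a_n, a_{n−1}]ᵀ = M·[a_{n−1}, a_{n−2}]ᵀ, so [a_7, a_6]ᵀ = M^6·[a_1, a_0]ᵀ.
M^6 = [[7, -6], [6, -5]], giving [a_7, a_6]ᵀ = [[-6], [-5]].

-6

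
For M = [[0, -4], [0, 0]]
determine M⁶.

[[0, 0], [0, 0]]

M is strictly triangular, hence nilpotent: M² = 0, so M⁶ = 0.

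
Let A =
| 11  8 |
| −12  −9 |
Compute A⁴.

[[241, 160], [−240, −159]]

tr A = 2 and det A = −3, so the characteristic polynomial is λ² − (2)λ + (−3) with roots −1 and 3.
Eigenvectors give P = [[−2, −1], [3, 1]] with P⁻¹ = [[1, 1], [−3, −2]], and A = P·diag(−1, 3)·P⁻¹.
Then A⁴ = P·diag(1, 81)·P⁻¹ = [[−2, −81], [3, 81]] · [[1, 1], [−3, −2]] = [[241, 160], [−240, −159]].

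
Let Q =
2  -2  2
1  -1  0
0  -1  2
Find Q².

[[2, -4, 8], [1, -1, 2], [-1, -1, 4]]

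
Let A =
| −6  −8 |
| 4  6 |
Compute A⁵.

tr A = 0 and det A = −4, so the characteristic polynomial is λ² − (0)λ + (−4) with roots 2 and −2.
Eigenvectors give P = [[−1, 2], [1, −1]] with P⁻¹ = [[1, 2], [1, 1]], and A = P·diag(2, −2)·P⁻¹.
Then A⁵ = P·diag(32, −32)·P⁻¹ = [[−32, −64], [32, 32]] · [[1, 2], [1, 1]] = [[−96, −128], [64, 96]].

[[−96, −128], [64, 96]]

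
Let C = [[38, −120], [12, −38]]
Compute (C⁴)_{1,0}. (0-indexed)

0

tr C = 0 and det C = −4, so the characteristic polynomial is λ² − (0)λ + (−4) with roots 2 and −2.
Eigenvectors give P = [[10, 3], [3, 1]] with P⁻¹ = [[1, −3], [−3, 10]], and C = P·diag(2, −2)·P⁻¹.
Then C⁴ = P·diag(16, 16)·P⁻¹ = [[160, 48], [48, 16]] · [[1, −3], [−3, 10]] = [[16, 0], [0, 16]].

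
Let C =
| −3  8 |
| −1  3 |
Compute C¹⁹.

C² = I (check: tr C = 0 and det C = −1), so C¹⁹ = C since 19 is odd.

[[−3, 8], [−1, 3]]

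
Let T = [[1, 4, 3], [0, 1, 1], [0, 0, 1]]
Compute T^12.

[[1, 48, 300], [0, 1, 12], [0, 0, 1]]

T = I + N where N = [[0, 4, 3], [0, 0, 1], [0, 0, 0]] is strictly upper-triangular, so N^3 = 0.
(I + N)^12 = I + 12·N + 66·N^2 = [[1, 48, 300], [0, 1, 12], [0, 0, 1]].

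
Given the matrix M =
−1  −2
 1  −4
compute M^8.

[[−6049, 12610], [−6305, 12866]]

tr M = −5 and det M = 6, so the characteristic polynomial is λ² − (−5)λ + (6) with roots −2 and −3.
Eigenvectors give P = [[2, 1], [1, 1]] with P⁻¹ = [[1, −1], [−1, 2]], and M = P·diag(−2, −3)·P⁻¹.
Then M^8 = P·diag(256, 6561)·P⁻¹ = [[512, 6561], [256, 6561]] · [[1, −1], [−1, 2]] = [[−6049, 12610], [−6305, 12866]].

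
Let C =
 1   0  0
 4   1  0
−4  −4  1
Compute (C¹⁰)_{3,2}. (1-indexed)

C = I + N where N = [[0, 0, 0], [4, 0, 0], [−4, −4, 0]] is strictly lower-triangular, so N³ = 0.
(I + N)¹⁰ = I + 10·N + 45·N² = [[1, 0, 0], [40, 1, 0], [−760, −40, 1]].

−40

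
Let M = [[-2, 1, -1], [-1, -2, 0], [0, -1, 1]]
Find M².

[[3, -3, 1], [4, 3, 1], [1, 1, 1]]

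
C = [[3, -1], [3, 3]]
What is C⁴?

[[-72, -72], [216, -72]]

C² = [[6, -6], [18, 6]]
C³ = [[0, -24], [72, 0]]
C⁴ = [[-72, -72], [216, -72]]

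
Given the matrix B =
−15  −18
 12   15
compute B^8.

[[6561, 0], [0, 6561]]

tr B = 0 and det B = −9, so the characteristic polynomial is λ² − (0)λ + (−9) with roots −3 and 3.
Eigenvectors give P = [[3, −1], [−2, 1]] with P⁻¹ = [[1, 1], [2, 3]], and B = P·diag(−3, 3)·P⁻¹.
Then B^8 = P·diag(6561, 6561)·P⁻¹ = [[19683, −6561], [−13122, 6561]] · [[1, 1], [2, 3]] = [[6561, 0], [0, 6561]].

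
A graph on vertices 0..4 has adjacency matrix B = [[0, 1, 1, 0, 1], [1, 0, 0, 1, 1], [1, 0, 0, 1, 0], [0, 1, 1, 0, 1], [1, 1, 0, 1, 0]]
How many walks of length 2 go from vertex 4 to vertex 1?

2

The number of length-2 walks from vertex 4 to vertex 1 is entry (4,1) of B², where B is the adjacency matrix.
B² = [[3, 1, 0, 3, 1], [1, 3, 2, 1, 2], [0, 2, 2, 0, 2], [3, 1, 0, 3, 1], [1, 2, 2, 1, 3]]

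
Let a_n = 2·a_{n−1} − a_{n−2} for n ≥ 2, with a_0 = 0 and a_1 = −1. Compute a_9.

−9

With companion matrix A = [[2, −1], [1, 0]], [a_n, a_{n−1}]ᵀ = A·[a_{n−1}, a_{n−2}]ᵀ, so [a_9, a_8]ᵀ = A⁸·[a_1, a_0]ᵀ.
A⁸ = [[9, −8], [8, −7]], giving [a_9, a_8]ᵀ = [[−9], [−8]].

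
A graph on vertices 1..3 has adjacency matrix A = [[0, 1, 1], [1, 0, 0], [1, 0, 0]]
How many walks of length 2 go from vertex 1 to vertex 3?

0

The number of length-2 walks from vertex 1 to vertex 3 is entry (1,3) of A², where A is the adjacency matrix.
A² = [[2, 0, 0], [0, 1, 1], [0, 1, 1]]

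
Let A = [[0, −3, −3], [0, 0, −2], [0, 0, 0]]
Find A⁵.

A is strictly triangular, hence nilpotent: A³ = 0, so A⁵ = 0.

[[0, 0, 0], [0, 0, 0], [0, 0, 0]]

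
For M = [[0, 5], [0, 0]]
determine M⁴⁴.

[[0, 0], [0, 0]]

M is strictly triangular, hence nilpotent: M² = 0, so M⁴⁴ = 0.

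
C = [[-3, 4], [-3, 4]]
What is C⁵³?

[[-3, 4], [-3, 4]]

C² = C (a projection; rank 1, trace 1), so C⁵³ = C.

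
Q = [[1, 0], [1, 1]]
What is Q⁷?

Q = I + N where N = [[0, 0], [1, 0]] is strictly lower-triangular, so N² = 0.
(I + N)⁷ = I + 7·N = [[1, 0], [7, 1]].

[[1, 0], [7, 1]]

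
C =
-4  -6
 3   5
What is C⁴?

[[-14, -30], [15, 31]]

tr C = 1 and det C = -2, so the characteristic polynomial is λ² − (1)λ + (-2) with roots -1 and 2.
Eigenvectors give P = [[2, -1], [-1, 1]] with P⁻¹ = [[1, 1], [1, 2]], and C = P·diag(-1, 2)·P⁻¹.
Then C⁴ = P·diag(1, 16)·P⁻¹ = [[2, -16], [-1, 16]] · [[1, 1], [1, 2]] = [[-14, -30], [15, 31]].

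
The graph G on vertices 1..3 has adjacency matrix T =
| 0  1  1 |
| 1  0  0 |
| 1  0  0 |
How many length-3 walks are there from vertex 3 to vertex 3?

The number of length-3 walks from vertex 3 to vertex 3 is entry (3,3) of T³, where T is the adjacency matrix.
T² = [[2, 0, 0], [0, 1, 1], [0, 1, 1]]
T³ = [[0, 2, 2], [2, 0, 0], [2, 0, 0]]

0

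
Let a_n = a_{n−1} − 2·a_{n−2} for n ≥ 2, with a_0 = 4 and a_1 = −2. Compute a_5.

With companion matrix T = [[1, −2], [1, 0]], [a_n, a_{n−1}]ᵀ = T·[a_{n−1}, a_{n−2}]ᵀ, so [a_5, a_4]ᵀ = T⁴·[a_1, a_0]ᵀ.
T⁴ = [[−1, 6], [−3, 2]], giving [a_5, a_4]ᵀ = [[26], [14]].

26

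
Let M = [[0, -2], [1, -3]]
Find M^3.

tr M = -3 and det M = 2, so the characteristic polynomial is λ² − (-3)λ + (2) with roots -1 and -2.
Eigenvectors give P = [[2, -1], [1, -1]] with P⁻¹ = [[1, -1], [1, -2]], and M = P·diag(-1, -2)·P⁻¹.
Then M^3 = P·diag(-1, -8)·P⁻¹ = [[-2, 8], [-1, 8]] · [[1, -1], [1, -2]] = [[6, -14], [7, -15]].

[[6, -14], [7, -15]]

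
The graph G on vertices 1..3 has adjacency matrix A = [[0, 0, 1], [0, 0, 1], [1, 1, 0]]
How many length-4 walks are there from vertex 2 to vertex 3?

0

The number of length-4 walks from vertex 2 to vertex 3 is entry (2,3) of A⁴, where A is the adjacency matrix.
A² = [[1, 1, 0], [1, 1, 0], [0, 0, 2]]
A³ = [[0, 0, 2], [0, 0, 2], [2, 2, 0]]
A⁴ = [[2, 2, 0], [2, 2, 0], [0, 0, 4]]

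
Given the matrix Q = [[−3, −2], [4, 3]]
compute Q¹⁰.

[[1, 0], [0, 1]]

Q² = I (check: tr Q = 0 and det Q = −1), so Q¹⁰ = I since 10 is even.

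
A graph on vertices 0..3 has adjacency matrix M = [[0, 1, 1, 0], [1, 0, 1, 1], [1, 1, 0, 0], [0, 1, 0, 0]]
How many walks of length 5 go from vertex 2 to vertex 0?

The number of length-5 walks from vertex 2 to vertex 0 is entry (2,0) of M^5, where M is the adjacency matrix.
M^2 = [[2, 1, 1, 1], [1, 3, 1, 0], [1, 1, 2, 1], [1, 0, 1, 1]]
M^3 = [[2, 4, 3, 1], [4, 2, 4, 3], [3, 4, 2, 1], [1, 3, 1, 0]]
M^4 = [[7, 6, 6, 4], [6, 11, 6, 2], [6, 6, 7, 4], [4, 2, 4, 3]]
M^5 = [[12, 17, 13, 6], [17, 14, 17, 11], [13, 17, 12, 6], [6, 11, 6, 2]]

13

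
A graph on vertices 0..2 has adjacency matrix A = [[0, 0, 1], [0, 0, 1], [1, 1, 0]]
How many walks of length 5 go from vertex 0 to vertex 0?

The number of length-5 walks from vertex 0 to vertex 0 is entry (0,0) of A⁵, where A is the adjacency matrix.
A² = [[1, 1, 0], [1, 1, 0], [0, 0, 2]]
A³ = [[0, 0, 2], [0, 0, 2], [2, 2, 0]]
A⁴ = [[2, 2, 0], [2, 2, 0], [0, 0, 4]]
A⁵ = [[0, 0, 4], [0, 0, 4], [4, 4, 0]]

0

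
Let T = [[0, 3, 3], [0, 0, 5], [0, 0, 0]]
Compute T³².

[[0, 0, 0], [0, 0, 0], [0, 0, 0]]

T is strictly triangular, hence nilpotent: T³ = 0, so T³² = 0.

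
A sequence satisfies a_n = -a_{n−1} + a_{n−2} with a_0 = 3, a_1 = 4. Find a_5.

With companion matrix Q = [[-1, 1], [1, 0]], [a_n, a_{n−1}]ᵀ = Q·[a_{n−1}, a_{n−2}]ᵀ, so [a_5, a_4]ᵀ = Q⁴·[a_1, a_0]ᵀ.
Q⁴ = [[5, -3], [-3, 2]], giving [a_5, a_4]ᵀ = [[11], [-6]].

11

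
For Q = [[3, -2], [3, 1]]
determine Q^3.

[[-15, -14], [21, -29]]

Q^2 = [[3, -8], [12, -5]]
Q^3 = [[-15, -14], [21, -29]]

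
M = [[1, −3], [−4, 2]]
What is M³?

M² = [[13, −9], [−12, 16]]
M³ = [[49, −57], [−76, 68]]

[[49, −57], [−76, 68]]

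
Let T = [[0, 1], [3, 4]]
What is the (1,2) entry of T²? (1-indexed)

4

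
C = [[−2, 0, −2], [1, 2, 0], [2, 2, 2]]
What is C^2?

[[0, −4, 0], [0, 4, −2], [2, 8, 0]]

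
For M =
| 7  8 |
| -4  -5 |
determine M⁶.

tr M = 2 and det M = -3, so the characteristic polynomial is λ² − (2)λ + (-3) with roots -1 and 3.
Eigenvectors give P = [[-1, 2], [1, -1]] with P⁻¹ = [[1, 2], [1, 1]], and M = P·diag(-1, 3)·P⁻¹.
Then M⁶ = P·diag(1, 729)·P⁻¹ = [[-1, 1458], [1, -729]] · [[1, 2], [1, 1]] = [[1457, 1456], [-728, -727]].

[[1457, 1456], [-728, -727]]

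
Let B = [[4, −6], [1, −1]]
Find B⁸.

[[766, −1530], [255, −509]]

tr B = 3 and det B = 2, so the characteristic polynomial is λ² − (3)λ + (2) with roots 2 and 1.
Eigenvectors give P = [[3, 2], [1, 1]] with P⁻¹ = [[1, −2], [−1, 3]], and B = P·diag(2, 1)·P⁻¹.
Then B⁸ = P·diag(256, 1)·P⁻¹ = [[768, 2], [256, 1]] · [[1, −2], [−1, 3]] = [[766, −1530], [255, −509]].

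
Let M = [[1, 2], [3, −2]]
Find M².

[[7, −2], [−3, 10]]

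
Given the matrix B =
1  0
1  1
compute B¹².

B = I + N where N = [[0, 0], [1, 0]] is strictly lower-triangular, so N² = 0.
(I + N)¹² = I + 12·N = [[1, 0], [12, 1]].

[[1, 0], [12, 1]]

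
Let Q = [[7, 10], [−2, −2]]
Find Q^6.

[[3389, 6650], [−1330, −2596]]

tr Q = 5 and det Q = 6, so the characteristic polynomial is λ² − (5)λ + (6) with roots 3 and 2.
Eigenvectors give P = [[5, −2], [−2, 1]] with P⁻¹ = [[1, 2], [2, 5]], and Q = P·diag(3, 2)·P⁻¹.
Then Q^6 = P·diag(729, 64)·P⁻¹ = [[3645, −128], [−1458, 64]] · [[1, 2], [2, 5]] = [[3389, 6650], [−1330, −2596]].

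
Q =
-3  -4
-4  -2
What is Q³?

Q² = [[25, 20], [20, 20]]
Q³ = [[-155, -140], [-140, -120]]

[[-155, -140], [-140, -120]]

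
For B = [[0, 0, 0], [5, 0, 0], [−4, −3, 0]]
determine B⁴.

[[0, 0, 0], [0, 0, 0], [0, 0, 0]]

B is strictly triangular, hence nilpotent: B³ = 0, so B⁴ = 0.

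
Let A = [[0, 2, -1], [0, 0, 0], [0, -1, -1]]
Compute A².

[[0, 1, 1], [0, 0, 0], [0, 1, 1]]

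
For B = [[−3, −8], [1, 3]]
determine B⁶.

B² = I (check: tr B = 0 and det B = −1), so B⁶ = I since 6 is even.

[[1, 0], [0, 1]]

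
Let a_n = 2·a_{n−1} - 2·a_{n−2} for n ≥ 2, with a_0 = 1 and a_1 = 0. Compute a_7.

With companion matrix C = [[2, -2], [1, 0]], [a_n, a_{n−1}]ᵀ = C·[a_{n−1}, a_{n−2}]ᵀ, so [a_7, a_6]ᵀ = C^6·[a_1, a_0]ᵀ.
C^6 = [[-8, 16], [-8, 8]], giving [a_7, a_6]ᵀ = [[16], [8]].

16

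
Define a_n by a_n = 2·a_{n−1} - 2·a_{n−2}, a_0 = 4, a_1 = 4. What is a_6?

0

With companion matrix C = [[2, -2], [1, 0]], [a_n, a_{n−1}]ᵀ = C·[a_{n−1}, a_{n−2}]ᵀ, so [a_6, a_5]ᵀ = C^5·[a_1, a_0]ᵀ.
C^5 = [[-8, 8], [-4, 0]], giving [a_6, a_5]ᵀ = [[0], [-16]].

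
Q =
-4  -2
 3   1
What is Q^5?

tr Q = -3 and det Q = 2, so the characteristic polynomial is λ² − (-3)λ + (2) with roots -1 and -2.
Eigenvectors give P = [[-2, -1], [3, 1]] with P⁻¹ = [[1, 1], [-3, -2]], and Q = P·diag(-1, -2)·P⁻¹.
Then Q^5 = P·diag(-1, -32)·P⁻¹ = [[2, 32], [-3, -32]] · [[1, 1], [-3, -2]] = [[-94, -62], [93, 61]].

[[-94, -62], [93, 61]]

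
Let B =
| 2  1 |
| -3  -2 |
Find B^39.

[[2, 1], [-3, -2]]

B² = I (check: tr B = 0 and det B = -1), so B^39 = B since 39 is odd.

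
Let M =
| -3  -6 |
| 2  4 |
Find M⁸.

M² = M (a projection; rank 1, trace 1), so M⁸ = M.

[[-3, -6], [2, 4]]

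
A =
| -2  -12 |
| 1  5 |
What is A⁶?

[[-188, -756], [63, 253]]

tr A = 3 and det A = 2, so the characteristic polynomial is λ² − (3)λ + (2) with roots 2 and 1.
Eigenvectors give P = [[-3, 4], [1, -1]] with P⁻¹ = [[1, 4], [1, 3]], and A = P·diag(2, 1)·P⁻¹.
Then A⁶ = P·diag(64, 1)·P⁻¹ = [[-192, 4], [64, -1]] · [[1, 4], [1, 3]] = [[-188, -756], [63, 253]].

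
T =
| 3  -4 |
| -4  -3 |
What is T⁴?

[[625, 0], [0, 625]]

T² = [[25, 0], [0, 25]]
T³ = [[75, -100], [-100, -75]]
T⁴ = [[625, 0], [0, 625]]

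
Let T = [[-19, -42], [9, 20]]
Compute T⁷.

tr T = 1 and det T = -2, so the characteristic polynomial is λ² − (1)λ + (-2) with roots -1 and 2.
Eigenvectors give P = [[7, -2], [-3, 1]] with P⁻¹ = [[1, 2], [3, 7]], and T = P·diag(-1, 2)·P⁻¹.
Then T⁷ = P·diag(-1, 128)·P⁻¹ = [[-7, -256], [3, 128]] · [[1, 2], [3, 7]] = [[-775, -1806], [387, 902]].

[[-775, -1806], [387, 902]]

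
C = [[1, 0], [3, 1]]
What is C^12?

C = I + N where N = [[0, 0], [3, 0]] is strictly lower-triangular, so N^2 = 0.
(I + N)^12 = I + 12·N = [[1, 0], [36, 1]].

[[1, 0], [36, 1]]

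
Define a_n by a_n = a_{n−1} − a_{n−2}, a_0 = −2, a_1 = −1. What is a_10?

1

With companion matrix C = [[1, −1], [1, 0]], [a_n, a_{n−1}]ᵀ = C·[a_{n−1}, a_{n−2}]ᵀ, so [a_10, a_9]ᵀ = C^9·[a_1, a_0]ᵀ.
C^9 = [[−1, 0], [0, −1]], giving [a_10, a_9]ᵀ = [[1], [2]].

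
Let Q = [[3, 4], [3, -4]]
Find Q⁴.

[[453, -196], [-147, 796]]

Q² = [[21, -4], [-3, 28]]
Q³ = [[51, 100], [75, -124]]
Q⁴ = [[453, -196], [-147, 796]]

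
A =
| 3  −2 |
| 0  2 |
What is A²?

[[9, −10], [0, 4]]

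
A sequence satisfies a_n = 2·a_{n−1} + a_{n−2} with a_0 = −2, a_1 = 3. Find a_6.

With companion matrix T = [[2, 1], [1, 0]], [a_n, a_{n−1}]ᵀ = T·[a_{n−1}, a_{n−2}]ᵀ, so [a_6, a_5]ᵀ = T⁵·[a_1, a_0]ᵀ.
T⁵ = [[70, 29], [29, 12]], giving [a_6, a_5]ᵀ = [[152], [63]].

152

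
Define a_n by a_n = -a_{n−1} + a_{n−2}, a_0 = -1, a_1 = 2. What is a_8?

With companion matrix B = [[-1, 1], [1, 0]], [a_n, a_{n−1}]ᵀ = B·[a_{n−1}, a_{n−2}]ᵀ, so [a_8, a_7]ᵀ = B⁷·[a_1, a_0]ᵀ.
B⁷ = [[-21, 13], [13, -8]], giving [a_8, a_7]ᵀ = [[-55], [34]].

-55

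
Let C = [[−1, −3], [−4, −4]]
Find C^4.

C^2 = [[13, 15], [20, 28]]
C^3 = [[−73, −99], [−132, −172]]
C^4 = [[469, 615], [820, 1084]]

[[469, 615], [820, 1084]]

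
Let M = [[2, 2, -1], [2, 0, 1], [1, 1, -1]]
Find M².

[[7, 3, 1], [5, 5, -3], [3, 1, 1]]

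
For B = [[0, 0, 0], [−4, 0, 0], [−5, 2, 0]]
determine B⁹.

[[0, 0, 0], [0, 0, 0], [0, 0, 0]]

B is strictly triangular, hence nilpotent: B³ = 0, so B⁹ = 0.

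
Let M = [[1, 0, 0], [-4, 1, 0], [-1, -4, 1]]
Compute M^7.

M = I + N where N = [[0, 0, 0], [-4, 0, 0], [-1, -4, 0]] is strictly lower-triangular, so N^3 = 0.
(I + N)^7 = I + 7·N + 21·N^2 = [[1, 0, 0], [-28, 1, 0], [329, -28, 1]].

[[1, 0, 0], [-28, 1, 0], [329, -28, 1]]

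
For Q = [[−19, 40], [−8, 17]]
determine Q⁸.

[[32801, −65600], [13120, −26239]]

tr Q = −2 and det Q = −3, so the characteristic polynomial is λ² − (−2)λ + (−3) with roots −3 and 1.
Eigenvectors give P = [[5, 2], [2, 1]] with P⁻¹ = [[1, −2], [−2, 5]], and Q = P·diag(−3, 1)·P⁻¹.
Then Q⁸ = P·diag(6561, 1)·P⁻¹ = [[32805, 2], [13122, 1]] · [[1, −2], [−2, 5]] = [[32801, −65600], [13120, −26239]].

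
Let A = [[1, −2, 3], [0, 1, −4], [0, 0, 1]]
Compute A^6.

A = I + N where N = [[0, −2, 3], [0, 0, −4], [0, 0, 0]] is strictly upper-triangular, so N^3 = 0.
(I + N)^6 = I + 6·N + 15·N^2 = [[1, −12, 138], [0, 1, −24], [0, 0, 1]].

[[1, −12, 138], [0, 1, −24], [0, 0, 1]]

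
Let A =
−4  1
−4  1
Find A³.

[[−36, 9], [−36, 9]]

A² = [[12, −3], [12, −3]]
A³ = [[−36, 9], [−36, 9]]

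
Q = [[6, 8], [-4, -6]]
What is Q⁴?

[[16, 0], [0, 16]]

tr Q = 0 and det Q = -4, so the characteristic polynomial is λ² − (0)λ + (-4) with roots -2 and 2.
Eigenvectors give P = [[-1, 2], [1, -1]] with P⁻¹ = [[1, 2], [1, 1]], and Q = P·diag(-2, 2)·P⁻¹.
Then Q⁴ = P·diag(16, 16)·P⁻¹ = [[-16, 32], [16, -16]] · [[1, 2], [1, 1]] = [[16, 0], [0, 16]].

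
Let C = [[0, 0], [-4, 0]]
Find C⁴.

C is strictly triangular, hence nilpotent: C² = 0, so C⁴ = 0.

[[0, 0], [0, 0]]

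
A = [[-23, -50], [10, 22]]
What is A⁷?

tr A = -1 and det A = -6, so the characteristic polynomial is λ² − (-1)λ + (-6) with roots 2 and -3.
Eigenvectors give P = [[2, 5], [-1, -2]] with P⁻¹ = [[-2, -5], [1, 2]], and A = P·diag(2, -3)·P⁻¹.
Then A⁷ = P·diag(128, -2187)·P⁻¹ = [[256, -10935], [-128, 4374]] · [[-2, -5], [1, 2]] = [[-11447, -23150], [4630, 9388]].

[[-11447, -23150], [4630, 9388]]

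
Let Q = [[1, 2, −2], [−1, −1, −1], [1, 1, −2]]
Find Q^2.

[[−3, −2, 0], [−1, −2, 5], [−2, −1, 1]]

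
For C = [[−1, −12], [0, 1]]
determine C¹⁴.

[[1, 0], [0, 1]]

C² = I (check: tr C = 0 and det C = −1), so C¹⁴ = I since 14 is even.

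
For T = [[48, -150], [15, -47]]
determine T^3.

tr T = 1 and det T = -6, so the characteristic polynomial is λ² − (1)λ + (-6) with roots 3 and -2.
Eigenvectors give P = [[10, 3], [3, 1]] with P⁻¹ = [[1, -3], [-3, 10]], and T = P·diag(3, -2)·P⁻¹.
Then T^3 = P·diag(27, -8)·P⁻¹ = [[270, -24], [81, -8]] · [[1, -3], [-3, 10]] = [[342, -1050], [105, -323]].

[[342, -1050], [105, -323]]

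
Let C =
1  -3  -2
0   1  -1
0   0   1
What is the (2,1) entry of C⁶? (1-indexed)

C = I + N where N = [[0, -3, -2], [0, 0, -1], [0, 0, 0]] is strictly upper-triangular, so N³ = 0.
(I + N)⁶ = I + 6·N + 15·N² = [[1, -18, 33], [0, 1, -6], [0, 0, 1]].

0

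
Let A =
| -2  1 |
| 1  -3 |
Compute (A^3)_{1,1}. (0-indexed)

A^2 = [[5, -5], [-5, 10]]
A^3 = [[-15, 20], [20, -35]]

-35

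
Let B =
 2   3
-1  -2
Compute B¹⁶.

[[1, 0], [0, 1]]

B² = I (check: tr B = 0 and det B = -1), so B¹⁶ = I since 16 is even.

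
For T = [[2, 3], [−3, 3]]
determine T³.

T² = [[−5, 15], [−15, 0]]
T³ = [[−55, 30], [−30, −45]]

[[−55, 30], [−30, −45]]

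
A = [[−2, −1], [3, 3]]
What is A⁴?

[[−2, −7], [21, 33]]

A² = [[1, −1], [3, 6]]
A³ = [[−5, −4], [12, 15]]
A⁴ = [[−2, −7], [21, 33]]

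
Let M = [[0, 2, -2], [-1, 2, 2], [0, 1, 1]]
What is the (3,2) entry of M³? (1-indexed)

7

M² = [[-2, 2, 2], [-2, 4, 8], [-1, 3, 3]]
M³ = [[-2, 2, 10], [-4, 12, 20], [-3, 7, 11]]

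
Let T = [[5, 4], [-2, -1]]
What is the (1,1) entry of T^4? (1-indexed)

tr T = 4 and det T = 3, so the characteristic polynomial is λ² − (4)λ + (3) with roots 3 and 1.
Eigenvectors give P = [[2, -1], [-1, 1]] with P⁻¹ = [[1, 1], [1, 2]], and T = P·diag(3, 1)·P⁻¹.
Then T^4 = P·diag(81, 1)·P⁻¹ = [[162, -1], [-81, 1]] · [[1, 1], [1, 2]] = [[161, 160], [-80, -79]].

161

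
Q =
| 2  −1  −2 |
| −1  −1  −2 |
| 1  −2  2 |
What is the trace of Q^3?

0

Q^2 = [[3, 3, −6], [−3, 6, 0], [6, −3, 6]]
Q^3 = [[−3, 6, −24], [−12, −3, −6], [21, −15, 6]]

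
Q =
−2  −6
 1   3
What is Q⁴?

Q² = Q (a projection; rank 1, trace 1), so Q⁴ = Q.

[[−2, −6], [1, 3]]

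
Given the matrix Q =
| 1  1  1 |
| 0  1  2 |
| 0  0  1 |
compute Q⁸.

[[1, 8, 64], [0, 1, 16], [0, 0, 1]]

Q = I + N where N = [[0, 1, 1], [0, 0, 2], [0, 0, 0]] is strictly upper-triangular, so N³ = 0.
(I + N)⁸ = I + 8·N + 28·N² = [[1, 8, 64], [0, 1, 16], [0, 0, 1]].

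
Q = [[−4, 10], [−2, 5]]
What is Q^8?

[[−4, 10], [−2, 5]]

Q² = Q (a projection; rank 1, trace 1), so Q^8 = Q.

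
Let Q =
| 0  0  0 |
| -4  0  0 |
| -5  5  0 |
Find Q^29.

Q is strictly triangular, hence nilpotent: Q^3 = 0, so Q^29 = 0.

[[0, 0, 0], [0, 0, 0], [0, 0, 0]]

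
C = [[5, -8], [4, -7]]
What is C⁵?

[[245, -488], [244, -487]]

tr C = -2 and det C = -3, so the characteristic polynomial is λ² − (-2)λ + (-3) with roots -3 and 1.
Eigenvectors give P = [[-1, 2], [-1, 1]] with P⁻¹ = [[1, -2], [1, -1]], and C = P·diag(-3, 1)·P⁻¹.
Then C⁵ = P·diag(-243, 1)·P⁻¹ = [[243, 2], [243, 1]] · [[1, -2], [1, -1]] = [[245, -488], [244, -487]].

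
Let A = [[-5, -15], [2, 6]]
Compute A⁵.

[[-5, -15], [2, 6]]

A² = A (a projection; rank 1, trace 1), so A⁵ = A.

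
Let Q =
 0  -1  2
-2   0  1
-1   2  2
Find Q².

[[0, 4, 3], [-1, 4, -2], [-6, 5, 4]]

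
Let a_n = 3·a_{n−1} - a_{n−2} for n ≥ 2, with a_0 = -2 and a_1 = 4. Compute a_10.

With companion matrix B = [[3, -1], [1, 0]], [a_n, a_{n−1}]ᵀ = B·[a_{n−1}, a_{n−2}]ᵀ, so [a_10, a_9]ᵀ = B⁹·[a_1, a_0]ᵀ.
B⁹ = [[6765, -2584], [2584, -987]], giving [a_10, a_9]ᵀ = [[32228], [12310]].

32228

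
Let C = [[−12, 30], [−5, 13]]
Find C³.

[[−78, 210], [−35, 97]]

tr C = 1 and det C = −6, so the characteristic polynomial is λ² − (1)λ + (−6) with roots −2 and 3.
Eigenvectors give P = [[3, −2], [1, −1]] with P⁻¹ = [[1, −2], [1, −3]], and C = P·diag(−2, 3)·P⁻¹.
Then C³ = P·diag(−8, 27)·P⁻¹ = [[−24, −54], [−8, −27]] · [[1, −2], [1, −3]] = [[−78, 210], [−35, 97]].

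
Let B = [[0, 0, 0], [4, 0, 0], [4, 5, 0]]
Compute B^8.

B is strictly triangular, hence nilpotent: B^3 = 0, so B^8 = 0.

[[0, 0, 0], [0, 0, 0], [0, 0, 0]]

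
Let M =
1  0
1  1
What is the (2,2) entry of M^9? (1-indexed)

M = I + N where N = [[0, 0], [1, 0]] is strictly lower-triangular, so N^2 = 0.
(I + N)^9 = I + 9·N = [[1, 0], [9, 1]].

1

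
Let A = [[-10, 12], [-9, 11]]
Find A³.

[[-28, 36], [-27, 35]]

tr A = 1 and det A = -2, so the characteristic polynomial is λ² − (1)λ + (-2) with roots 2 and -1.
Eigenvectors give P = [[1, 4], [1, 3]] with P⁻¹ = [[-3, 4], [1, -1]], and A = P·diag(2, -1)·P⁻¹.
Then A³ = P·diag(8, -1)·P⁻¹ = [[8, -4], [8, -3]] · [[-3, 4], [1, -1]] = [[-28, 36], [-27, 35]].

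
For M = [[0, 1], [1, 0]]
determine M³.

M² = I (check: tr M = 0 and det M = -1), so M³ = M since 3 is odd.

[[0, 1], [1, 0]]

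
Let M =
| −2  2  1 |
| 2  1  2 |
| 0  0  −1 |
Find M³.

M² = [[8, −2, 1], [−2, 5, 2], [0, 0, 1]]
M³ = [[−20, 14, 3], [14, 1, 6], [0, 0, −1]]

[[−20, 14, 3], [14, 1, 6], [0, 0, −1]]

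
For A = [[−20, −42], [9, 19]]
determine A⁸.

tr A = −1 and det A = −2, so the characteristic polynomial is λ² − (−1)λ + (−2) with roots −2 and 1.
Eigenvectors give P = [[7, −2], [−3, 1]] with P⁻¹ = [[1, 2], [3, 7]], and A = P·diag(−2, 1)·P⁻¹.
Then A⁸ = P·diag(256, 1)·P⁻¹ = [[1792, −2], [−768, 1]] · [[1, 2], [3, 7]] = [[1786, 3570], [−765, −1529]].

[[1786, 3570], [−765, −1529]]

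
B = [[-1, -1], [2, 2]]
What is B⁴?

[[-1, -1], [2, 2]]

B² = B (a projection; rank 1, trace 1), so B⁴ = B.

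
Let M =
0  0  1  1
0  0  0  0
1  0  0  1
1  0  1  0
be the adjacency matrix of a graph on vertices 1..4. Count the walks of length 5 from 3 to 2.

The number of length-5 walks from vertex 3 to vertex 2 is entry (3,2) of M⁵, where M is the adjacency matrix.
M² = [[2, 0, 1, 1], [0, 0, 0, 0], [1, 0, 2, 1], [1, 0, 1, 2]]
M³ = [[2, 0, 3, 3], [0, 0, 0, 0], [3, 0, 2, 3], [3, 0, 3, 2]]
M⁴ = [[6, 0, 5, 5], [0, 0, 0, 0], [5, 0, 6, 5], [5, 0, 5, 6]]
M⁵ = [[10, 0, 11, 11], [0, 0, 0, 0], [11, 0, 10, 11], [11, 0, 11, 10]]

0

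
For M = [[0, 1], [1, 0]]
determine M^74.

[[1, 0], [0, 1]]

M² = I (check: tr M = 0 and det M = -1), so M^74 = I since 74 is even.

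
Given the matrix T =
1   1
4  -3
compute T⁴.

[[41, -36], [-144, 185]]

T² = [[5, -2], [-8, 13]]
T³ = [[-3, 11], [44, -47]]
T⁴ = [[41, -36], [-144, 185]]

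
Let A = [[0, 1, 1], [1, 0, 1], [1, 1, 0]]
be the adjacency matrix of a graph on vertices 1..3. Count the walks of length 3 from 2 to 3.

The number of length-3 walks from vertex 2 to vertex 3 is entry (2,3) of A^3, where A is the adjacency matrix.
A^2 = [[2, 1, 1], [1, 2, 1], [1, 1, 2]]
A^3 = [[2, 3, 3], [3, 2, 3], [3, 3, 2]]

3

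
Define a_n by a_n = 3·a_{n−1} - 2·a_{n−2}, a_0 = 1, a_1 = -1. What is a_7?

With companion matrix M = [[3, -2], [1, 0]], [a_n, a_{n−1}]ᵀ = M·[a_{n−1}, a_{n−2}]ᵀ, so [a_7, a_6]ᵀ = M⁶·[a_1, a_0]ᵀ.
M⁶ = [[127, -126], [63, -62]], giving [a_7, a_6]ᵀ = [[-253], [-125]].

-253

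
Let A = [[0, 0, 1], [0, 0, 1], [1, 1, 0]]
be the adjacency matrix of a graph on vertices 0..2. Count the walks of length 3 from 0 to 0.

The number of length-3 walks from vertex 0 to vertex 0 is entry (0,0) of A³, where A is the adjacency matrix.
A² = [[1, 1, 0], [1, 1, 0], [0, 0, 2]]
A³ = [[0, 0, 2], [0, 0, 2], [2, 2, 0]]

0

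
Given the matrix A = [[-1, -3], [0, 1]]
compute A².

[[1, 0], [0, 1]]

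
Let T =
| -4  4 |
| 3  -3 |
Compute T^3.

[[-196, 196], [147, -147]]

T^2 = [[28, -28], [-21, 21]]
T^3 = [[-196, 196], [147, -147]]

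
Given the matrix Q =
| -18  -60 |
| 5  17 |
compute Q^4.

tr Q = -1 and det Q = -6, so the characteristic polynomial is λ² − (-1)λ + (-6) with roots -3 and 2.
Eigenvectors give P = [[-4, -3], [1, 1]] with P⁻¹ = [[-1, -3], [1, 4]], and Q = P·diag(-3, 2)·P⁻¹.
Then Q^4 = P·diag(81, 16)·P⁻¹ = [[-324, -48], [81, 16]] · [[-1, -3], [1, 4]] = [[276, 780], [-65, -179]].

[[276, 780], [-65, -179]]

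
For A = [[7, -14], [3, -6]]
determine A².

A² = A (a projection; rank 1, trace 1), so A² = A.

[[7, -14], [3, -6]]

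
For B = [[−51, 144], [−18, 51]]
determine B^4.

tr B = 0 and det B = −9, so the characteristic polynomial is λ² − (0)λ + (−9) with roots 3 and −3.
Eigenvectors give P = [[−8, 3], [−3, 1]] with P⁻¹ = [[1, −3], [3, −8]], and B = P·diag(3, −3)·P⁻¹.
Then B^4 = P·diag(81, 81)·P⁻¹ = [[−648, 243], [−243, 81]] · [[1, −3], [3, −8]] = [[81, 0], [0, 81]].

[[81, 0], [0, 81]]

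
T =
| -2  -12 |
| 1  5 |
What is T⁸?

tr T = 3 and det T = 2, so the characteristic polynomial is λ² − (3)λ + (2) with roots 2 and 1.
Eigenvectors give P = [[3, -4], [-1, 1]] with P⁻¹ = [[-1, -4], [-1, -3]], and T = P·diag(2, 1)·P⁻¹.
Then T⁸ = P·diag(256, 1)·P⁻¹ = [[768, -4], [-256, 1]] · [[-1, -4], [-1, -3]] = [[-764, -3060], [255, 1021]].

[[-764, -3060], [255, 1021]]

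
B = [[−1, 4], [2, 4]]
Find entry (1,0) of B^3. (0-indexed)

42

B^2 = [[9, 12], [6, 24]]
B^3 = [[15, 84], [42, 120]]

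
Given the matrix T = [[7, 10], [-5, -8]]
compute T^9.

[[20707, 40390], [-20195, -39878]]

tr T = -1 and det T = -6, so the characteristic polynomial is λ² − (-1)λ + (-6) with roots -3 and 2.
Eigenvectors give P = [[-1, -2], [1, 1]] with P⁻¹ = [[1, 2], [-1, -1]], and T = P·diag(-3, 2)·P⁻¹.
Then T^9 = P·diag(-19683, 512)·P⁻¹ = [[19683, -1024], [-19683, 512]] · [[1, 2], [-1, -1]] = [[20707, 40390], [-20195, -39878]].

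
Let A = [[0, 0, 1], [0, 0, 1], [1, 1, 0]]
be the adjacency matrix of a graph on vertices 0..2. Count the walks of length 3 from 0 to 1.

The number of length-3 walks from vertex 0 to vertex 1 is entry (0,1) of A^3, where A is the adjacency matrix.
A^2 = [[1, 1, 0], [1, 1, 0], [0, 0, 2]]
A^3 = [[0, 0, 2], [0, 0, 2], [2, 2, 0]]

0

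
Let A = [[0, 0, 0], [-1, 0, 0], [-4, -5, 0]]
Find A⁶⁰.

A is strictly triangular, hence nilpotent: A³ = 0, so A⁶⁰ = 0.

[[0, 0, 0], [0, 0, 0], [0, 0, 0]]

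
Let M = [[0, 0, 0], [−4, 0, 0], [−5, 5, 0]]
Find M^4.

M is strictly triangular, hence nilpotent: M^3 = 0, so M^4 = 0.

[[0, 0, 0], [0, 0, 0], [0, 0, 0]]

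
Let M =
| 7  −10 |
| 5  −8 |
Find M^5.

[[307, −550], [275, −518]]

tr M = −1 and det M = −6, so the characteristic polynomial is λ² − (−1)λ + (−6) with roots −3 and 2.
Eigenvectors give P = [[−1, −2], [−1, −1]] with P⁻¹ = [[1, −2], [−1, 1]], and M = P·diag(−3, 2)·P⁻¹.
Then M^5 = P·diag(−243, 32)·P⁻¹ = [[243, −64], [243, −32]] · [[1, −2], [−1, 1]] = [[307, −550], [275, −518]].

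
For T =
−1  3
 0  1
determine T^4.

[[1, 0], [0, 1]]

T^2 = [[1, 0], [0, 1]]
T^3 = [[−1, 3], [0, 1]]
T^4 = [[1, 0], [0, 1]]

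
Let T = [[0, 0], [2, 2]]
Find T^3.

[[0, 0], [8, 8]]

T^2 = [[0, 0], [4, 4]]
T^3 = [[0, 0], [8, 8]]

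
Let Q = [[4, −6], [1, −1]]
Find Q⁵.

[[94, −186], [31, −61]]

tr Q = 3 and det Q = 2, so the characteristic polynomial is λ² − (3)λ + (2) with roots 2 and 1.
Eigenvectors give P = [[3, −2], [1, −1]] with P⁻¹ = [[1, −2], [1, −3]], and Q = P·diag(2, 1)·P⁻¹.
Then Q⁵ = P·diag(32, 1)·P⁻¹ = [[96, −2], [32, −1]] · [[1, −2], [1, −3]] = [[94, −186], [31, −61]].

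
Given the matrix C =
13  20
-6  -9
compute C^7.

tr C = 4 and det C = 3, so the characteristic polynomial is λ² − (4)λ + (3) with roots 1 and 3.
Eigenvectors give P = [[-5, 2], [3, -1]] with P⁻¹ = [[1, 2], [3, 5]], and C = P·diag(1, 3)·P⁻¹.
Then C^7 = P·diag(1, 2187)·P⁻¹ = [[-5, 4374], [3, -2187]] · [[1, 2], [3, 5]] = [[13117, 21860], [-6558, -10929]].

[[13117, 21860], [-6558, -10929]]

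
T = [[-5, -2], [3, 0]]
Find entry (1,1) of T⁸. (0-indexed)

-12354

tr T = -5 and det T = 6, so the characteristic polynomial is λ² − (-5)λ + (6) with roots -2 and -3.
Eigenvectors give P = [[-2, 1], [3, -1]] with P⁻¹ = [[1, 1], [3, 2]], and T = P·diag(-2, -3)·P⁻¹.
Then T⁸ = P·diag(256, 6561)·P⁻¹ = [[-512, 6561], [768, -6561]] · [[1, 1], [3, 2]] = [[19171, 12610], [-18915, -12354]].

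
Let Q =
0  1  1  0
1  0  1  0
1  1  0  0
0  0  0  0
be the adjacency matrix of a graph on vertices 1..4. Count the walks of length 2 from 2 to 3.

1

The number of length-2 walks from vertex 2 to vertex 3 is entry (2,3) of Q², where Q is the adjacency matrix.
Q² = [[2, 1, 1, 0], [1, 2, 1, 0], [1, 1, 2, 0], [0, 0, 0, 0]]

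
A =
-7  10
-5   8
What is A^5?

tr A = 1 and det A = -6, so the characteristic polynomial is λ² − (1)λ + (-6) with roots -2 and 3.
Eigenvectors give P = [[2, 1], [1, 1]] with P⁻¹ = [[1, -1], [-1, 2]], and A = P·diag(-2, 3)·P⁻¹.
Then A^5 = P·diag(-32, 243)·P⁻¹ = [[-64, 243], [-32, 243]] · [[1, -1], [-1, 2]] = [[-307, 550], [-275, 518]].

[[-307, 550], [-275, 518]]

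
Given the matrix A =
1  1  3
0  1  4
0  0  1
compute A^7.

A = I + N where N = [[0, 1, 3], [0, 0, 4], [0, 0, 0]] is strictly upper-triangular, so N^3 = 0.
(I + N)^7 = I + 7·N + 21·N^2 = [[1, 7, 105], [0, 1, 28], [0, 0, 1]].

[[1, 7, 105], [0, 1, 28], [0, 0, 1]]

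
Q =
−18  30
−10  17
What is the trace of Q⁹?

−19171

tr Q = −1 and det Q = −6, so the characteristic polynomial is λ² − (−1)λ + (−6) with roots 2 and −3.
Eigenvectors give P = [[−3, 2], [−2, 1]] with P⁻¹ = [[1, −2], [2, −3]], and Q = P·diag(2, −3)·P⁻¹.
Then Q⁹ = P·diag(512, −19683)·P⁻¹ = [[−1536, −39366], [−1024, −19683]] · [[1, −2], [2, −3]] = [[−80268, 121170], [−40390, 61097]].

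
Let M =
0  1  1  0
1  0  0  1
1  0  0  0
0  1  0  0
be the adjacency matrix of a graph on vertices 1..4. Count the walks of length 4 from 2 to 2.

5

The number of length-4 walks from vertex 2 to vertex 2 is entry (2,2) of M^4, where M is the adjacency matrix.
M^2 = [[2, 0, 0, 1], [0, 2, 1, 0], [0, 1, 1, 0], [1, 0, 0, 1]]
M^3 = [[0, 3, 2, 0], [3, 0, 0, 2], [2, 0, 0, 1], [0, 2, 1, 0]]
M^4 = [[5, 0, 0, 3], [0, 5, 3, 0], [0, 3, 2, 0], [3, 0, 0, 2]]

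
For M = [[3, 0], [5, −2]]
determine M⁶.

[[729, 0], [665, 64]]

tr M = 1 and det M = −6, so the characteristic polynomial is λ² − (1)λ + (−6) with roots −2 and 3.
Eigenvectors give P = [[0, −1], [−1, −1]] with P⁻¹ = [[1, −1], [−1, 0]], and M = P·diag(−2, 3)·P⁻¹.
Then M⁶ = P·diag(64, 729)·P⁻¹ = [[0, −729], [−64, −729]] · [[1, −1], [−1, 0]] = [[729, 0], [665, 64]].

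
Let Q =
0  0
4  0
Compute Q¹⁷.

Q is strictly triangular, hence nilpotent: Q² = 0, so Q¹⁷ = 0.

[[0, 0], [0, 0]]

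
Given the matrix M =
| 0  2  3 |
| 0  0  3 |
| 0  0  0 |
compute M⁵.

M is strictly triangular, hence nilpotent: M³ = 0, so M⁵ = 0.

[[0, 0, 0], [0, 0, 0], [0, 0, 0]]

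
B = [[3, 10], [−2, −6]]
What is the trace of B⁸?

tr B = −3 and det B = 2, so the characteristic polynomial is λ² − (−3)λ + (2) with roots −2 and −1.
Eigenvectors give P = [[−2, 5], [1, −2]] with P⁻¹ = [[2, 5], [1, 2]], and B = P·diag(−2, −1)·P⁻¹.
Then B⁸ = P·diag(256, 1)·P⁻¹ = [[−512, 5], [256, −2]] · [[2, 5], [1, 2]] = [[−1019, −2550], [510, 1276]].

257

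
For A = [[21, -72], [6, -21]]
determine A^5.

tr A = 0 and det A = -9, so the characteristic polynomial is λ² − (0)λ + (-9) with roots 3 and -3.
Eigenvectors give P = [[4, 3], [1, 1]] with P⁻¹ = [[1, -3], [-1, 4]], and A = P·diag(3, -3)·P⁻¹.
Then A^5 = P·diag(243, -243)·P⁻¹ = [[972, -729], [243, -243]] · [[1, -3], [-1, 4]] = [[1701, -5832], [486, -1701]].

[[1701, -5832], [486, -1701]]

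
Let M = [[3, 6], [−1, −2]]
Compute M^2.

M² = M (a projection; rank 1, trace 1), so M^2 = M.

[[3, 6], [−1, −2]]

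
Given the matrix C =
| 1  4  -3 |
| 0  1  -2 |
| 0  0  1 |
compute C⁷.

C = I + N where N = [[0, 4, -3], [0, 0, -2], [0, 0, 0]] is strictly upper-triangular, so N³ = 0.
(I + N)⁷ = I + 7·N + 21·N² = [[1, 28, -189], [0, 1, -14], [0, 0, 1]].

[[1, 28, -189], [0, 1, -14], [0, 0, 1]]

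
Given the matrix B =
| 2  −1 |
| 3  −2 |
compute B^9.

B² = I (check: tr B = 0 and det B = −1), so B^9 = B since 9 is odd.

[[2, −1], [3, −2]]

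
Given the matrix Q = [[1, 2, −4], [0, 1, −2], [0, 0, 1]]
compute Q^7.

Q = I + N where N = [[0, 2, −4], [0, 0, −2], [0, 0, 0]] is strictly upper-triangular, so N^3 = 0.
(I + N)^7 = I + 7·N + 21·N^2 = [[1, 14, −112], [0, 1, −14], [0, 0, 1]].

[[1, 14, −112], [0, 1, −14], [0, 0, 1]]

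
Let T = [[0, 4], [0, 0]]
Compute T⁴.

T is strictly triangular, hence nilpotent: T² = 0, so T⁴ = 0.

[[0, 0], [0, 0]]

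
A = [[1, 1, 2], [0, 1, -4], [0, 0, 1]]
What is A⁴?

[[1, 4, -16], [0, 1, -16], [0, 0, 1]]

A = I + N where N = [[0, 1, 2], [0, 0, -4], [0, 0, 0]] is strictly upper-triangular, so N³ = 0.
(I + N)⁴ = I + 4·N + 6·N² = [[1, 4, -16], [0, 1, -16], [0, 0, 1]].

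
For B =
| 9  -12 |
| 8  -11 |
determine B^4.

tr B = -2 and det B = -3, so the characteristic polynomial is λ² − (-2)λ + (-3) with roots -3 and 1.
Eigenvectors give P = [[1, 3], [1, 2]] with P⁻¹ = [[-2, 3], [1, -1]], and B = P·diag(-3, 1)·P⁻¹.
Then B^4 = P·diag(81, 1)·P⁻¹ = [[81, 3], [81, 2]] · [[-2, 3], [1, -1]] = [[-159, 240], [-160, 241]].

[[-159, 240], [-160, 241]]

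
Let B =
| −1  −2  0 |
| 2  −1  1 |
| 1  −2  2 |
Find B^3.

B^2 = [[−3, 4, −2], [−3, −5, 1], [−3, −4, 2]]
B^3 = [[9, 6, 0], [−6, 9, −3], [−3, 6, 0]]

[[9, 6, 0], [−6, 9, −3], [−3, 6, 0]]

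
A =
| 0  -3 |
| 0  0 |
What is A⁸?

[[0, 0], [0, 0]]

A is strictly triangular, hence nilpotent: A² = 0, so A⁸ = 0.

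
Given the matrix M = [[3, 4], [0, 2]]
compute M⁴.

[[81, 260], [0, 16]]

M² = [[9, 20], [0, 4]]
M³ = [[27, 76], [0, 8]]
M⁴ = [[81, 260], [0, 16]]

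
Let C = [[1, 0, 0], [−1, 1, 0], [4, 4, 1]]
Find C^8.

[[1, 0, 0], [−8, 1, 0], [−80, 32, 1]]

C = I + N where N = [[0, 0, 0], [−1, 0, 0], [4, 4, 0]] is strictly lower-triangular, so N^3 = 0.
(I + N)^8 = I + 8·N + 28·N^2 = [[1, 0, 0], [−8, 1, 0], [−80, 32, 1]].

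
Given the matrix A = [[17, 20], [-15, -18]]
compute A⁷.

[[7073, 9260], [-6945, -9132]]

tr A = -1 and det A = -6, so the characteristic polynomial is λ² − (-1)λ + (-6) with roots 2 and -3.
Eigenvectors give P = [[4, 1], [-3, -1]] with P⁻¹ = [[1, 1], [-3, -4]], and A = P·diag(2, -3)·P⁻¹.
Then A⁷ = P·diag(128, -2187)·P⁻¹ = [[512, -2187], [-384, 2187]] · [[1, 1], [-3, -4]] = [[7073, 9260], [-6945, -9132]].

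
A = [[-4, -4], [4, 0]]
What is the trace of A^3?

128

A^2 = [[0, 16], [-16, -16]]
A^3 = [[64, 0], [0, 64]]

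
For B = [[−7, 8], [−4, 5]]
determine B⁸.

[[13121, −13120], [6560, −6559]]

tr B = −2 and det B = −3, so the characteristic polynomial is λ² − (−2)λ + (−3) with roots 1 and −3.
Eigenvectors give P = [[−1, 2], [−1, 1]] with P⁻¹ = [[1, −2], [1, −1]], and B = P·diag(1, −3)·P⁻¹.
Then B⁸ = P·diag(1, 6561)·P⁻¹ = [[−1, 13122], [−1, 6561]] · [[1, −2], [1, −1]] = [[13121, −13120], [6560, −6559]].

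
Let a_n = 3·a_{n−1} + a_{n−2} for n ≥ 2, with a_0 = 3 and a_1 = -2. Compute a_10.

With companion matrix B = [[3, 1], [1, 0]], [a_n, a_{n−1}]ᵀ = B·[a_{n−1}, a_{n−2}]ᵀ, so [a_10, a_9]ᵀ = B^9·[a_1, a_0]ᵀ.
B^9 = [[42837, 12970], [12970, 3927]], giving [a_10, a_9]ᵀ = [[-46764], [-14159]].

-46764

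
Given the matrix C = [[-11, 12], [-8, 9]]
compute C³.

tr C = -2 and det C = -3, so the characteristic polynomial is λ² − (-2)λ + (-3) with roots -3 and 1.
Eigenvectors give P = [[3, -1], [2, -1]] with P⁻¹ = [[1, -1], [2, -3]], and C = P·diag(-3, 1)·P⁻¹.
Then C³ = P·diag(-27, 1)·P⁻¹ = [[-81, -1], [-54, -1]] · [[1, -1], [2, -3]] = [[-83, 84], [-56, 57]].

[[-83, 84], [-56, 57]]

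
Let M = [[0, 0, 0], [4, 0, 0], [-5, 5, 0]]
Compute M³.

M is strictly triangular, hence nilpotent: M³ = 0, so M³ = 0.

[[0, 0, 0], [0, 0, 0], [0, 0, 0]]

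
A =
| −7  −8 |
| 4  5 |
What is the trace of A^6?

730

tr A = −2 and det A = −3, so the characteristic polynomial is λ² − (−2)λ + (−3) with roots −3 and 1.
Eigenvectors give P = [[2, 1], [−1, −1]] with P⁻¹ = [[1, 1], [−1, −2]], and A = P·diag(−3, 1)·P⁻¹.
Then A^6 = P·diag(729, 1)·P⁻¹ = [[1458, 1], [−729, −1]] · [[1, 1], [−1, −2]] = [[1457, 1456], [−728, −727]].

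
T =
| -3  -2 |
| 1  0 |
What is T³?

tr T = -3 and det T = 2, so the characteristic polynomial is λ² − (-3)λ + (2) with roots -1 and -2.
Eigenvectors give P = [[-1, 2], [1, -1]] with P⁻¹ = [[1, 2], [1, 1]], and T = P·diag(-1, -2)·P⁻¹.
Then T³ = P·diag(-1, -8)·P⁻¹ = [[1, -16], [-1, 8]] · [[1, 2], [1, 1]] = [[-15, -14], [7, 6]].

[[-15, -14], [7, 6]]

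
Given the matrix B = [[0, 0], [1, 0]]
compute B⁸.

[[0, 0], [0, 0]]

B is strictly triangular, hence nilpotent: B² = 0, so B⁸ = 0.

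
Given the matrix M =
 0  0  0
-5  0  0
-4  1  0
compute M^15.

[[0, 0, 0], [0, 0, 0], [0, 0, 0]]

M is strictly triangular, hence nilpotent: M^3 = 0, so M^15 = 0.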